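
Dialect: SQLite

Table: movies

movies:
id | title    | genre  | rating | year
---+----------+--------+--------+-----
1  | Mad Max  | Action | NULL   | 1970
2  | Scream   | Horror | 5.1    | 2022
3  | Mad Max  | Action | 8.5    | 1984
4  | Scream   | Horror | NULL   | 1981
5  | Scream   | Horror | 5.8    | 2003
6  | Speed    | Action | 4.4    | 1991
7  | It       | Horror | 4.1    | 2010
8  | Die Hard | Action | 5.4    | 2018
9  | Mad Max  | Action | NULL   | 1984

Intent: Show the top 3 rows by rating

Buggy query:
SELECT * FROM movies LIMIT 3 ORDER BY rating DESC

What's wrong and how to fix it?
Bug: LIMIT must come after ORDER BY

Fix: Sort with ORDER BY, then apply LIMIT

Corrected query:
SELECT * FROM movies ORDER BY rating DESC LIMIT 3

Result:
id | title    | genre  | rating | year
---+----------+--------+--------+-----
3  | Mad Max  | Action | 8.5    | 1984
5  | Scream   | Horror | 5.8    | 2003
8  | Die Hard | Action | 5.4    | 2018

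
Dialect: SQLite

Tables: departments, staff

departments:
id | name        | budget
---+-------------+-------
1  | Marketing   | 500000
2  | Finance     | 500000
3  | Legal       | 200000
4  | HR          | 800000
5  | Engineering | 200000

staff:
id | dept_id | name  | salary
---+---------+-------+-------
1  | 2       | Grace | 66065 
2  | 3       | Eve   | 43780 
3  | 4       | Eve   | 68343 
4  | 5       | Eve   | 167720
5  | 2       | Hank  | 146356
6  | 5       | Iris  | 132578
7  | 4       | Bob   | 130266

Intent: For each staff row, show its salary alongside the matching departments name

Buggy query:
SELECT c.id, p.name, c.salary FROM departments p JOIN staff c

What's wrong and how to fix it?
Bug: JOIN with no ON clause produces a cartesian product; every staff row pairs with every departments row

Fix: Add ON c.dept_id = p.id to the JOIN

Corrected query:
SELECT c.id, p.name, c.salary FROM departments p JOIN staff c ON c.dept_id = p.id

Result:
id | name        | salary
---+-------------+-------
1  | Finance     | 66065 
2  | Legal       | 43780 
3  | HR          | 68343 
4  | Engineering | 167720
5  | Finance     | 146356
6  | Engineering | 132578
7  | HR          | 130266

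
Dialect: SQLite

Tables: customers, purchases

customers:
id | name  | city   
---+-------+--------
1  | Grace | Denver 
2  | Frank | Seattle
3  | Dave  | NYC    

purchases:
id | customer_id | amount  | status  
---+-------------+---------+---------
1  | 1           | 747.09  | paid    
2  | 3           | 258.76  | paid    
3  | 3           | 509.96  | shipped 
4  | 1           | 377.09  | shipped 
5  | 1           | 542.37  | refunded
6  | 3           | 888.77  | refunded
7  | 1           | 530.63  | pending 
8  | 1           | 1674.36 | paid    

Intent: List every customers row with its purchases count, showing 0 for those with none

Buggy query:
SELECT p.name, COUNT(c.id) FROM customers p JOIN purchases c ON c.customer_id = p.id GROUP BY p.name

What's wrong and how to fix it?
Bug: INNER JOIN drops customers rows that have no matching purchases rows

Fix: Switch to LEFT JOIN to retain unmatched parent rows

Corrected query:
SELECT p.name, COUNT(c.id) FROM customers p LEFT JOIN purchases c ON c.customer_id = p.id GROUP BY p.name

Result:
name  | COUNT(c.id)
------+------------
Dave  | 3          
Frank | 0          
Grace | 5          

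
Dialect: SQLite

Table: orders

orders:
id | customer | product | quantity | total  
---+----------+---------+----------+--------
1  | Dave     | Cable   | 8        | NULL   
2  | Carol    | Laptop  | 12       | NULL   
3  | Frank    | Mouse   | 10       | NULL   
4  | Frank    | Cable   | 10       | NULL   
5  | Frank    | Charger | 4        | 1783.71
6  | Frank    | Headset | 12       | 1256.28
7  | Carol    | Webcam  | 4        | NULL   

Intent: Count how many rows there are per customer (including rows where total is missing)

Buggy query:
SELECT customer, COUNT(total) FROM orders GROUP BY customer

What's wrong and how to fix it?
Bug: COUNT(total) skips NULLs, so groups with missing total are undercounted

Fix: Replace COUNT(total) with COUNT(*)

Corrected query:
SELECT customer, COUNT(*) FROM orders GROUP BY customer

Result:
customer | COUNT(*)
---------+---------
Carol    | 2       
Dave     | 1       
Frank    | 4       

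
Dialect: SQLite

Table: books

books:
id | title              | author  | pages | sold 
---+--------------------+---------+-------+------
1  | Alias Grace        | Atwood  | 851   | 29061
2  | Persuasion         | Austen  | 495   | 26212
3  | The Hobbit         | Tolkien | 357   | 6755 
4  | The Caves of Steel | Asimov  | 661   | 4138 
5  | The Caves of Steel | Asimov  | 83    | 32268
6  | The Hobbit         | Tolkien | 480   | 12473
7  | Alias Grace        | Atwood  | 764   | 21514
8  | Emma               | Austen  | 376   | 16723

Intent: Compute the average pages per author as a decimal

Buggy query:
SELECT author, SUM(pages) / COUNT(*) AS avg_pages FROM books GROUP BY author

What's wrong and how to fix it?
Bug: SUM(pages) and COUNT(*) are both integers; the division truncates the fractional part

Fix: Cast one side to REAL so the division keeps the fractional part

Corrected query:
SELECT author, SUM(pages) * 1.0 / COUNT(*) AS avg_pages FROM books GROUP BY author

Result:
author  | avg_pages
--------+----------
Asimov  | 372      
Atwood  | 807.5    
Austen  | 435.5    
Tolkien | 418.5    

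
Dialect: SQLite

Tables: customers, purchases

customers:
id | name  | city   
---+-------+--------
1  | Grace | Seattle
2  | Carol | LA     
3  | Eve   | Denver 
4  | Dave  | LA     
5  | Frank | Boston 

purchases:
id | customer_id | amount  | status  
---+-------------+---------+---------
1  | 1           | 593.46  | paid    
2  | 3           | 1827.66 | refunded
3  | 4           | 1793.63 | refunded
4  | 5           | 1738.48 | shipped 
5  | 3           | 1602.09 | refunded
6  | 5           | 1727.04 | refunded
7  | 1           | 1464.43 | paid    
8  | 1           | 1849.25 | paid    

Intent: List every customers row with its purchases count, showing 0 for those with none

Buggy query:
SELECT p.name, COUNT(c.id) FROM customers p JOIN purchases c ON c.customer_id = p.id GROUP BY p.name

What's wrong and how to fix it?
Bug: An inner join excludes parents with zero children

Fix: Use LEFT JOIN so parents without children still appear (COUNT(c.id) gives 0)

Corrected query:
SELECT p.name, COUNT(c.id) FROM customers p LEFT JOIN purchases c ON c.customer_id = p.id GROUP BY p.name

Result:
name  | COUNT(c.id)
------+------------
Carol | 0          
Dave  | 1          
Eve   | 2          
Frank | 2          
Grace | 3          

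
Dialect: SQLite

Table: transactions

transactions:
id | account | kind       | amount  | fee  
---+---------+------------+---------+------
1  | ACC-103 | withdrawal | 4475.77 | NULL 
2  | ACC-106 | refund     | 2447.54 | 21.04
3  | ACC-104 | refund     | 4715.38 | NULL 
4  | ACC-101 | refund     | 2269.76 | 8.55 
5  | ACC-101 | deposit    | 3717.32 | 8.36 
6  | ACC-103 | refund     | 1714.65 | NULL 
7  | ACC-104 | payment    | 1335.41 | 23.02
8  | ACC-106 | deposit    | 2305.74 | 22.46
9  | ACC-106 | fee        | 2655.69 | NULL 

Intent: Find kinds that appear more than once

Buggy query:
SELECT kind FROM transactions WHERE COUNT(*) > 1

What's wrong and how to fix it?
Bug: WHERE can't reference COUNT(*); aggregates are computed after WHERE

Fix: Group first, then use HAVING for the count condition

Corrected query:
SELECT kind FROM transactions GROUP BY kind HAVING COUNT(*) > 1

Result:
kind   
-------
deposit
refund 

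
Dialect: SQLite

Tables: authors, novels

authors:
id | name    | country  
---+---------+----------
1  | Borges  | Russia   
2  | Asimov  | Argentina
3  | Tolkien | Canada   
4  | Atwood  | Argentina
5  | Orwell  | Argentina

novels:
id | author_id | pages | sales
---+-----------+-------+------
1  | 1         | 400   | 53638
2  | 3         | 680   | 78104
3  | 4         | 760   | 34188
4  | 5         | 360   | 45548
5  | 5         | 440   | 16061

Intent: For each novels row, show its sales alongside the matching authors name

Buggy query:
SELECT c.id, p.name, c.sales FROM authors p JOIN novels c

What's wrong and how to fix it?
Bug: JOIN with no ON clause produces a cartesian product; every novels row pairs with every authors row

Fix: Specify the join condition linking the foreign key to the parent id

Corrected query:
SELECT c.id, p.name, c.sales FROM authors p JOIN novels c ON c.author_id = p.id

Result:
id | name    | sales
---+---------+------
1  | Borges  | 53638
2  | Tolkien | 78104
3  | Atwood  | 34188
4  | Orwell  | 45548
5  | Orwell  | 16061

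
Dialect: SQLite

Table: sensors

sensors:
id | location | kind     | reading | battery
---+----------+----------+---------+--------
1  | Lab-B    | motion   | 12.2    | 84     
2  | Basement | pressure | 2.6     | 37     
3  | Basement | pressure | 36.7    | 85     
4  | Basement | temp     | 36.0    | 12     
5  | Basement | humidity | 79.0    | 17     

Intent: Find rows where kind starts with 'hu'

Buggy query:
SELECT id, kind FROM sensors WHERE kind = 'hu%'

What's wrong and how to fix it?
Bug: Wildcards only work with LIKE; '=' treats '%' as a literal character

Fix: Replace '=' with LIKE so 'hu%' is treated as a pattern

Corrected query:
SELECT id, kind FROM sensors WHERE kind LIKE 'hu%'

Result:
id | kind    
---+---------
5  | humidity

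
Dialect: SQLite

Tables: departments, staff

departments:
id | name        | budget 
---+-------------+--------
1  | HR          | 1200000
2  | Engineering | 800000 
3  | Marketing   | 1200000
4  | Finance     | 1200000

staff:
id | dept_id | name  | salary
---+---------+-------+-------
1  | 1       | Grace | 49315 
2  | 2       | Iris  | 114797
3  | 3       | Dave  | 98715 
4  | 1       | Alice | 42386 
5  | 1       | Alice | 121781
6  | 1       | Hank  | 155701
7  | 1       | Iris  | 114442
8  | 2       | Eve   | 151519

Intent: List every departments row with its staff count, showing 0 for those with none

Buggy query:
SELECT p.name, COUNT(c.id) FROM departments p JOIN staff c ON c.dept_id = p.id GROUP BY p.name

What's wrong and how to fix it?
Bug: INNER JOIN drops departments rows that have no matching staff rows

Fix: Use LEFT JOIN so parents without children still appear (COUNT(c.id) gives 0)

Corrected query:
SELECT p.name, COUNT(c.id) FROM departments p LEFT JOIN staff c ON c.dept_id = p.id GROUP BY p.name

Result:
name        | COUNT(c.id)
------------+------------
Engineering | 2          
Finance     | 0          
HR          | 5          
Marketing   | 1          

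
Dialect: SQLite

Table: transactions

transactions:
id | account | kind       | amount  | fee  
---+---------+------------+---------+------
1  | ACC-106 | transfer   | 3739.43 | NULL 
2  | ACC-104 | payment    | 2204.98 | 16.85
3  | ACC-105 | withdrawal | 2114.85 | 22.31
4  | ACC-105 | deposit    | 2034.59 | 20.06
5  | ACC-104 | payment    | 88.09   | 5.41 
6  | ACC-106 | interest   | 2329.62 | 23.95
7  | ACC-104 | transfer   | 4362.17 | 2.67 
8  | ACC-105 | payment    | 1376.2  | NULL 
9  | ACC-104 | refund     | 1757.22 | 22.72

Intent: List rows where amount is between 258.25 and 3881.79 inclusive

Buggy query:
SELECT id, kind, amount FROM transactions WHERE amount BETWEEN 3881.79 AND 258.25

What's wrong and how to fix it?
Bug: The bounds are reversed; BETWEEN a AND b requires a <= b to match anything

Fix: Swap the bounds so the smaller value comes first

Corrected query:
SELECT id, kind, amount FROM transactions WHERE amount BETWEEN 258.25 AND 3881.79

Result:
id | kind       | amount 
---+------------+--------
1  | transfer   | 3739.43
2  | payment    | 2204.98
3  | withdrawal | 2114.85
4  | deposit    | 2034.59
6  | interest   | 2329.62
8  | payment    | 1376.2 
9  | refund     | 1757.22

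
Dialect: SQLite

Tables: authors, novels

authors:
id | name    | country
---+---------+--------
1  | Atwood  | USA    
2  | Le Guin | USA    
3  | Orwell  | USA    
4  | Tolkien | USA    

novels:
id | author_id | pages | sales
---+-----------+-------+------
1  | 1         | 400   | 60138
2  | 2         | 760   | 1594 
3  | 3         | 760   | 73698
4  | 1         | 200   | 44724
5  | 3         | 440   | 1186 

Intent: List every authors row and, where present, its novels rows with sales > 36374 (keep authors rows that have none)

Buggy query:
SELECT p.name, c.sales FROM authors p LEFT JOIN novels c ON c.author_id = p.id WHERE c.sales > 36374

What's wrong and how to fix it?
Bug: Filtering c.sales in WHERE discards the NULL rows produced by LEFT JOIN, turning it into an inner join

Fix: Put 'c.sales > 36374' in the JOIN's ON clause instead of WHERE

Corrected query:
SELECT p.name, c.sales FROM authors p LEFT JOIN novels c ON c.author_id = p.id AND c.sales > 36374

Result:
name    | sales
--------+------
Atwood  | 44724
Atwood  | 60138
Le Guin | NULL 
Orwell  | 73698
Tolkien | NULL 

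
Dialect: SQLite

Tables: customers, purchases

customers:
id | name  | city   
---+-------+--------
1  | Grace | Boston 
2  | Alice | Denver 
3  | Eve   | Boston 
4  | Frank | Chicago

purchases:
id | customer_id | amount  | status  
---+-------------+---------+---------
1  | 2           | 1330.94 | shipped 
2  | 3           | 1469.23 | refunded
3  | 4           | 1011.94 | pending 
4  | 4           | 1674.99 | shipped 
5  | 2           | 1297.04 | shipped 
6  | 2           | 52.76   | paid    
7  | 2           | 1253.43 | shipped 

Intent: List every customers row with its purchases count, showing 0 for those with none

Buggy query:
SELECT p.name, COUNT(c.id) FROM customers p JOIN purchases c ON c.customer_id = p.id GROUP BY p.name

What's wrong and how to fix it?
Bug: INNER JOIN drops customers rows that have no matching purchases rows

Fix: Use LEFT JOIN so parents without children still appear (COUNT(c.id) gives 0)

Corrected query:
SELECT p.name, COUNT(c.id) FROM customers p LEFT JOIN purchases c ON c.customer_id = p.id GROUP BY p.name

Result:
name  | COUNT(c.id)
------+------------
Alice | 4          
Eve   | 1          
Frank | 2          
Grace | 0          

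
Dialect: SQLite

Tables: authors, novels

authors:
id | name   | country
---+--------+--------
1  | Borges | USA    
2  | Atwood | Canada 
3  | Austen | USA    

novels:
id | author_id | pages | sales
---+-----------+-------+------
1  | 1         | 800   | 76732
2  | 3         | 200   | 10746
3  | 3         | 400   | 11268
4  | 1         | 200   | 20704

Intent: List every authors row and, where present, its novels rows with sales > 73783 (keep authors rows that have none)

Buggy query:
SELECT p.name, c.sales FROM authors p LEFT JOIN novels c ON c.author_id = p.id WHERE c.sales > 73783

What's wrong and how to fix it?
Bug: Filtering c.sales in WHERE discards the NULL rows produced by LEFT JOIN, turning it into an inner join

Fix: Put 'c.sales > 73783' in the JOIN's ON clause instead of WHERE

Corrected query:
SELECT p.name, c.sales FROM authors p LEFT JOIN novels c ON c.author_id = p.id AND c.sales > 73783

Result:
name   | sales
-------+------
Borges | 76732
Atwood | NULL 
Austen | NULL 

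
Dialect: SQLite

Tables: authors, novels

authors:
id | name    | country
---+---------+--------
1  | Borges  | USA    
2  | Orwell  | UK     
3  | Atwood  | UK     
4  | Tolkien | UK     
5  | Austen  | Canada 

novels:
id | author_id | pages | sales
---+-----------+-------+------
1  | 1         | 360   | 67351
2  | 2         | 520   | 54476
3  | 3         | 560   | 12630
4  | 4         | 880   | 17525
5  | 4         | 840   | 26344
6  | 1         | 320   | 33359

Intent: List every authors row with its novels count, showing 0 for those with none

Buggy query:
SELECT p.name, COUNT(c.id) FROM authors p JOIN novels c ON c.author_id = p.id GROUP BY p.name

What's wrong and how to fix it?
Bug: An inner join excludes parents with zero children

Fix: Switch to LEFT JOIN to retain unmatched parent rows

Corrected query:
SELECT p.name, COUNT(c.id) FROM authors p LEFT JOIN novels c ON c.author_id = p.id GROUP BY p.name

Result:
name    | COUNT(c.id)
--------+------------
Atwood  | 1          
Austen  | 0          
Borges  | 2          
Orwell  | 1          
Tolkien | 2          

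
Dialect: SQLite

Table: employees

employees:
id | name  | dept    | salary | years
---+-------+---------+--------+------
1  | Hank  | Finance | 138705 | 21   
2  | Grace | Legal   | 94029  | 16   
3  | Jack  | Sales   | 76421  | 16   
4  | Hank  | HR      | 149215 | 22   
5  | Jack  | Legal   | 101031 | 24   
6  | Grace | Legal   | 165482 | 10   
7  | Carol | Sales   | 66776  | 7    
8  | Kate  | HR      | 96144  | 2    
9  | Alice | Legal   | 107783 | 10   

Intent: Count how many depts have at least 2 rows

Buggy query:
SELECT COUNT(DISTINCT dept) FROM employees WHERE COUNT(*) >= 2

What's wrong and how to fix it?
Bug: WHERE filters individual rows, not groups, so a group-level COUNT is invalid there

Fix: Group first with HAVING COUNT(*) >= 2, then COUNT the resulting groups

Corrected query:
SELECT COUNT(*) FROM (SELECT dept FROM employees GROUP BY dept HAVING COUNT(*) >= 2)

Result:
COUNT(*)
--------
3       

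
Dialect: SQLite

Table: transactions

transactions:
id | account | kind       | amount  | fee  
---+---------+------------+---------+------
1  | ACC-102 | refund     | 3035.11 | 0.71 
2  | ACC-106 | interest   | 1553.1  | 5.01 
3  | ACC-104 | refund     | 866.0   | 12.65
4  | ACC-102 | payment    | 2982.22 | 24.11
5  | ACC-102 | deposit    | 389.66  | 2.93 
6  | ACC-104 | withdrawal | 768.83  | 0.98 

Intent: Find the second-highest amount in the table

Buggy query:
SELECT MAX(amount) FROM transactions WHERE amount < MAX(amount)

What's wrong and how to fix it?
Bug: The inner MAX is an aggregate inside WHERE, which is not allowed

Fix: Put the inner MAX in a scalar subquery

Corrected query:
SELECT MAX(amount) FROM transactions WHERE amount < (SELECT MAX(amount) FROM transactions)

Result:
MAX(amount)
-----------
2982.22    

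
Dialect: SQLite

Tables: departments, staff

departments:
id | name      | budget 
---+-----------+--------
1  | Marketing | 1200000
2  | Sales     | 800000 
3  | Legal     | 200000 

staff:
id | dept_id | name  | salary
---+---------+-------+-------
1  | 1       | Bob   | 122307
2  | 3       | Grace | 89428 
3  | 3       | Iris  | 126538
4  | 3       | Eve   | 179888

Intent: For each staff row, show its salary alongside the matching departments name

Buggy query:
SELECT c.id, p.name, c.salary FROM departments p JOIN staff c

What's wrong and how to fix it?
Bug: Missing join condition: each staff row is matched to all departments rows instead of just its own

Fix: Add ON c.dept_id = p.id to the JOIN

Corrected query:
SELECT c.id, p.name, c.salary FROM departments p JOIN staff c ON c.dept_id = p.id

Result:
id | name      | salary
---+-----------+-------
1  | Marketing | 122307
2  | Legal     | 89428 
3  | Legal     | 126538
4  | Legal     | 179888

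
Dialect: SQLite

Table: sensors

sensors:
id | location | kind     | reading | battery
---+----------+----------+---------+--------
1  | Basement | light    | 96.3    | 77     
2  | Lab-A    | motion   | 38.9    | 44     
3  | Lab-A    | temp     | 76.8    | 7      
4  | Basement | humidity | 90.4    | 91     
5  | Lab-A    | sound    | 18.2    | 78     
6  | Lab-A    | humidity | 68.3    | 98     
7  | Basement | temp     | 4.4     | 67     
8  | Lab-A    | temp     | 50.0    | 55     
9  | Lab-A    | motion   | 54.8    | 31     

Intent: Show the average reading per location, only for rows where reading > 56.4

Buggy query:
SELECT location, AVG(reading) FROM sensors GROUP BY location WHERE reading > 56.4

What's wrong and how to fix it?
Bug: Row-level WHERE must come before GROUP BY in the clause order

Fix: Move the WHERE clause before GROUP BY

Corrected query:
SELECT location, AVG(reading) FROM sensors WHERE reading > 56.4 GROUP BY location

Result:
location | AVG(reading)
---------+-------------
Basement | 93.35       
Lab-A    | 72.55       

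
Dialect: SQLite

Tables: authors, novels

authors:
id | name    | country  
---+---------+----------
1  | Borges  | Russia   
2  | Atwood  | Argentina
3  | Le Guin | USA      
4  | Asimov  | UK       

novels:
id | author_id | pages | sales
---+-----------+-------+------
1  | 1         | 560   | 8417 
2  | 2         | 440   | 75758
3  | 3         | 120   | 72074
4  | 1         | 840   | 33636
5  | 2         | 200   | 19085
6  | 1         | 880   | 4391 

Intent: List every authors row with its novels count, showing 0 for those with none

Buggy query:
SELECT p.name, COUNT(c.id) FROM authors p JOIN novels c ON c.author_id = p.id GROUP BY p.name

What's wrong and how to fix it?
Bug: INNER JOIN drops authors rows that have no matching novels rows

Fix: Use LEFT JOIN so parents without children still appear (COUNT(c.id) gives 0)

Corrected query:
SELECT p.name, COUNT(c.id) FROM authors p LEFT JOIN novels c ON c.author_id = p.id GROUP BY p.name

Result:
name    | COUNT(c.id)
--------+------------
Asimov  | 0          
Atwood  | 2          
Borges  | 3          
Le Guin | 1          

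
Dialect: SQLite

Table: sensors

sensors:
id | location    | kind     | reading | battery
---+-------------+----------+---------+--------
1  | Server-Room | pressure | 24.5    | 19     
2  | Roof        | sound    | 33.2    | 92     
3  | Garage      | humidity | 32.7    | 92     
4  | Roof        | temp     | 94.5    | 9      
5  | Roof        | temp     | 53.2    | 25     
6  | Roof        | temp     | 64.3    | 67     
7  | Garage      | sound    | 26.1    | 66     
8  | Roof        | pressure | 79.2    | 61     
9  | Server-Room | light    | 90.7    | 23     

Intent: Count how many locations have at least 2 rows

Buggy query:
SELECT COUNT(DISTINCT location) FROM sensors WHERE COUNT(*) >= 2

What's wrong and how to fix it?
Bug: WHERE filters individual rows, not groups, so a group-level COUNT is invalid there

Fix: Group first with HAVING COUNT(*) >= 2, then COUNT the resulting groups

Corrected query:
SELECT COUNT(*) FROM (SELECT location FROM sensors GROUP BY location HAVING COUNT(*) >= 2)

Result:
COUNT(*)
--------
3       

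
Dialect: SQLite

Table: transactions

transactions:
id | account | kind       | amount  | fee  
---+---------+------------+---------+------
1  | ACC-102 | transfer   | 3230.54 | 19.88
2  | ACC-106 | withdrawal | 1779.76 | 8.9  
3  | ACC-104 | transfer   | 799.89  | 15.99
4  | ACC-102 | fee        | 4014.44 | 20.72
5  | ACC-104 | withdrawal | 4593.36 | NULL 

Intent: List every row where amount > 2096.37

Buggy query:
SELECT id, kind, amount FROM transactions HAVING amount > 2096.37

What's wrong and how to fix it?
Bug: This is a non-aggregate query (no GROUP BY, no aggregates), so in SQLite the HAVING clause is invalid here; a row-level condition belongs in WHERE

Fix: Replace HAVING with WHERE since the condition applies to individual rows

Corrected query:
SELECT id, kind, amount FROM transactions WHERE amount > 2096.37

Result:
id | kind       | amount 
---+------------+--------
1  | transfer   | 3230.54
4  | fee        | 4014.44
5  | withdrawal | 4593.36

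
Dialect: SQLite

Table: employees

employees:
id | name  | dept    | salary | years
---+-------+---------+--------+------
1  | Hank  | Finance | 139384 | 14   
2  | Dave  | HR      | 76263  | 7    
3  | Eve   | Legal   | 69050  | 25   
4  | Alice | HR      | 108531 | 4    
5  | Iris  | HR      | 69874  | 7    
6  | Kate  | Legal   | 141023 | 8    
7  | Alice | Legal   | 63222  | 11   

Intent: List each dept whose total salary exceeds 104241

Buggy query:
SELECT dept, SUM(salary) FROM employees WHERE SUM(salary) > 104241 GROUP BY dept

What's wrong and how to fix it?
Bug: SUM(salary) is an aggregate, but WHERE filters rows before aggregation

Fix: Move the aggregate condition to a HAVING clause

Corrected query:
SELECT dept, SUM(salary) FROM employees GROUP BY dept HAVING SUM(salary) > 104241

Result:
dept    | SUM(salary)
--------+------------
Finance | 139384     
HR      | 254668     
Legal   | 273295     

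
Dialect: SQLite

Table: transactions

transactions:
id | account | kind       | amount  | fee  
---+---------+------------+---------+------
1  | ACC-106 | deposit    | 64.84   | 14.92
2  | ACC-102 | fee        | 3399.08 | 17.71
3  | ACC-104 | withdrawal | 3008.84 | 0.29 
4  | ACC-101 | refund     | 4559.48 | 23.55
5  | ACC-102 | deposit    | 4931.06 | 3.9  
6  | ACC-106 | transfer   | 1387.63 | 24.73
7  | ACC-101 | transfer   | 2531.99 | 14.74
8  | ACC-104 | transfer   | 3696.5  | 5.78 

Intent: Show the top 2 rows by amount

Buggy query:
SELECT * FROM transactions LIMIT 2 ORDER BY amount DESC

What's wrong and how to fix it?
Bug: LIMIT must come after ORDER BY

Fix: Sort with ORDER BY, then apply LIMIT

Corrected query:
SELECT * FROM transactions ORDER BY amount DESC LIMIT 2

Result:
id | account | kind    | amount  | fee  
---+---------+---------+---------+------
5  | ACC-102 | deposit | 4931.06 | 3.9  
4  | ACC-101 | refund  | 4559.48 | 23.55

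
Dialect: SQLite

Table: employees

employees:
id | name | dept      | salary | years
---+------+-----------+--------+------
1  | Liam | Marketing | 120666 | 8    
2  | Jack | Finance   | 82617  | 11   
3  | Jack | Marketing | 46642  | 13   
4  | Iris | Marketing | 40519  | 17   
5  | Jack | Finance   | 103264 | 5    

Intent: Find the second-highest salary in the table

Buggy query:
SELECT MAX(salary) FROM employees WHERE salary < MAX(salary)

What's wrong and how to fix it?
Bug: The inner MAX is an aggregate inside WHERE, which is not allowed

Fix: Put the inner MAX in a scalar subquery

Corrected query:
SELECT MAX(salary) FROM employees WHERE salary < (SELECT MAX(salary) FROM employees)

Result:
MAX(salary)
-----------
103264     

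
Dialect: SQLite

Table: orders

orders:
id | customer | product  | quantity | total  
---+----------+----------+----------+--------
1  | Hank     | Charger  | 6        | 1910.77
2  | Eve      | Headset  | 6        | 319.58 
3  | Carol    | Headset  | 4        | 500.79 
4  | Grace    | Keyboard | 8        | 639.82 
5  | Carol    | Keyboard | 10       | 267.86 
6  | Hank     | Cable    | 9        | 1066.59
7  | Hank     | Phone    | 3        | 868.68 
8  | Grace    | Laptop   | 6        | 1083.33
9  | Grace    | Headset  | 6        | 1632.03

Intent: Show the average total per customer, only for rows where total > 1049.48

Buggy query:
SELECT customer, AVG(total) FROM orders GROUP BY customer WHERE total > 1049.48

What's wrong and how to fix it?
Bug: Row-level WHERE must come before GROUP BY in the clause order

Fix: Move the WHERE clause before GROUP BY

Corrected query:
SELECT customer, AVG(total) FROM orders WHERE total > 1049.48 GROUP BY customer

Result:
customer | AVG(total)
---------+-----------
Grace    | 1357.68   
Hank     | 1488.68   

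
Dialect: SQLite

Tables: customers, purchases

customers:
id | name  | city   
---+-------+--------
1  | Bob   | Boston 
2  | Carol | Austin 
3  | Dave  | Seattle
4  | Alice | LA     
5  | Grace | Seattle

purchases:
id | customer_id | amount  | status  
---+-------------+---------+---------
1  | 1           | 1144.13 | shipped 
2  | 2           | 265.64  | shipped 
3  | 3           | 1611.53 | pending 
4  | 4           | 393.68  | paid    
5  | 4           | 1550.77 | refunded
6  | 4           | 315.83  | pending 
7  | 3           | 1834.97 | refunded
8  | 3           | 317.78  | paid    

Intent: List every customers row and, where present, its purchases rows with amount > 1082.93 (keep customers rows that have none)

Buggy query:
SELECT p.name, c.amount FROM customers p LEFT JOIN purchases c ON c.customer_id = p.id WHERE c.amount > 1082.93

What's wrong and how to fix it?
Bug: A WHERE condition on the right-hand table after LEFT JOIN drops unmatched parents

Fix: Put 'c.amount > 1082.93' in the JOIN's ON clause instead of WHERE

Corrected query:
SELECT p.name, c.amount FROM customers p LEFT JOIN purchases c ON c.customer_id = p.id AND c.amount > 1082.93

Result:
name  | amount 
------+--------
Bob   | 1144.13
Carol | NULL   
Dave  | 1611.53
Dave  | 1834.97
Alice | 1550.77
Grace | NULL   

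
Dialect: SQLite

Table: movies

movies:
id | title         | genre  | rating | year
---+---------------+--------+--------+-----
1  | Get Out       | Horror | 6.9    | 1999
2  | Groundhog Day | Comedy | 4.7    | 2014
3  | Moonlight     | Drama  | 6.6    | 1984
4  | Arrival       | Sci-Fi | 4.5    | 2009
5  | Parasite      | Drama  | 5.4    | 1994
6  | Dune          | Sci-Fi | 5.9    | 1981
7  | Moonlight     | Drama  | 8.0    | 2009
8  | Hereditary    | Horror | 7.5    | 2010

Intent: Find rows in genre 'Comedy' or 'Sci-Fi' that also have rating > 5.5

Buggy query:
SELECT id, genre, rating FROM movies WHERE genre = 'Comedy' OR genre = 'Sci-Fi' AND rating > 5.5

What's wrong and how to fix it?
Bug: AND binds tighter than OR, so this parses as genre = 'Comedy' OR (genre = 'Sci-Fi' AND rating > 5.5)

Fix: Group the OR with parentheses (or use IN), then AND the threshold

Corrected query:
SELECT id, genre, rating FROM movies WHERE (genre = 'Comedy' OR genre = 'Sci-Fi') AND rating > 5.5

Result:
id | genre  | rating
---+--------+-------
6  | Sci-Fi | 5.9   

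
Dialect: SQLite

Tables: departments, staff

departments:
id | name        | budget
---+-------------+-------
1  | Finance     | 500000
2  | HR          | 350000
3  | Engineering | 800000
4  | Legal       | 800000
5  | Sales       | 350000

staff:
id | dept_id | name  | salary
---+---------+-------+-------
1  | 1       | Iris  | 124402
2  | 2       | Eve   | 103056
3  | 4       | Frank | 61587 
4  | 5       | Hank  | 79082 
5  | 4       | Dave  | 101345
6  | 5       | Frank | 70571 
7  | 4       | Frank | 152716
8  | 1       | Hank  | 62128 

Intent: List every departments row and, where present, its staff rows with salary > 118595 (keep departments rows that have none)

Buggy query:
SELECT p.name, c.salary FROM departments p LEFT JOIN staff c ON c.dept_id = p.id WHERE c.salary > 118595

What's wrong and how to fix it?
Bug: Filtering c.salary in WHERE discards the NULL rows produced by LEFT JOIN, turning it into an inner join

Fix: Put 'c.salary > 118595' in the JOIN's ON clause instead of WHERE

Corrected query:
SELECT p.name, c.salary FROM departments p LEFT JOIN staff c ON c.dept_id = p.id AND c.salary > 118595

Result:
name        | salary
------------+-------
Finance     | 124402
HR          | NULL  
Engineering | NULL  
Legal       | 152716
Sales       | NULL  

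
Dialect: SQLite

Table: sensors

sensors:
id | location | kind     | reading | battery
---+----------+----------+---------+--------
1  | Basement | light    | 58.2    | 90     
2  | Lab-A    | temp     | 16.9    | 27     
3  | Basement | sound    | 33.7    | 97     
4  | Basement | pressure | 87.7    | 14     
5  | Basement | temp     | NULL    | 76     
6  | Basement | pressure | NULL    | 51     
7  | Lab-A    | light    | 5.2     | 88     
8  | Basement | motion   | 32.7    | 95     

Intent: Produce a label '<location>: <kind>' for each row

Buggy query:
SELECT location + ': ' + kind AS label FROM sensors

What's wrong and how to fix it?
Bug: '+' is numeric addition; on text columns SQLite converts them to 0 instead of concatenating

Fix: Replace + with || to concatenate text

Corrected query:
SELECT location || ': ' || kind AS label FROM sensors

Result:
label             
------------------
Basement: light   
Lab-A: temp       
Basement: sound   
Basement: pressure
Basement: temp    
Basement: pressure
Lab-A: light      
Basement: motion  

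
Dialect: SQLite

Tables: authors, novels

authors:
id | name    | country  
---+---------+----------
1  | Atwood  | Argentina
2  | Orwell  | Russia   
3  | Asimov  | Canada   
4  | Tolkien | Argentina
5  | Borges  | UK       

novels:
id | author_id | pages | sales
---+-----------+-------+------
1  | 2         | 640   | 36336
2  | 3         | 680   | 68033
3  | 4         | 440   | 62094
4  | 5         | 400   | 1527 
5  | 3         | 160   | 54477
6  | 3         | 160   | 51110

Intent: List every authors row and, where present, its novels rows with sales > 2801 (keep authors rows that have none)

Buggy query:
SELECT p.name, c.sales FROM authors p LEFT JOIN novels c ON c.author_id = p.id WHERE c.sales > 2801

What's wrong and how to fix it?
Bug: A WHERE condition on the right-hand table after LEFT JOIN drops unmatched parents

Fix: Put 'c.sales > 2801' in the JOIN's ON clause instead of WHERE

Corrected query:
SELECT p.name, c.sales FROM authors p LEFT JOIN novels c ON c.author_id = p.id AND c.sales > 2801

Result:
name    | sales
--------+------
Atwood  | NULL 
Orwell  | 36336
Asimov  | 51110
Asimov  | 54477
Asimov  | 68033
Tolkien | 62094
Borges  | NULL 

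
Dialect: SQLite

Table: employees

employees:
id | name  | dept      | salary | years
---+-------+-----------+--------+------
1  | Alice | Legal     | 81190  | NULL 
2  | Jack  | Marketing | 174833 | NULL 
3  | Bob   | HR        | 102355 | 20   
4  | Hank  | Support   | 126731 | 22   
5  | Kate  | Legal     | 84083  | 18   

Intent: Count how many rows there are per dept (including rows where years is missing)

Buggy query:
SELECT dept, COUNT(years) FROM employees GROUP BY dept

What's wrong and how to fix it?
Bug: COUNT(column) counts non-NULL values only; rows with NULL years aren't counted

Fix: Replace COUNT(years) with COUNT(*)

Corrected query:
SELECT dept, COUNT(*) FROM employees GROUP BY dept

Result:
dept      | COUNT(*)
----------+---------
HR        | 1       
Legal     | 2       
Marketing | 1       
Support   | 1       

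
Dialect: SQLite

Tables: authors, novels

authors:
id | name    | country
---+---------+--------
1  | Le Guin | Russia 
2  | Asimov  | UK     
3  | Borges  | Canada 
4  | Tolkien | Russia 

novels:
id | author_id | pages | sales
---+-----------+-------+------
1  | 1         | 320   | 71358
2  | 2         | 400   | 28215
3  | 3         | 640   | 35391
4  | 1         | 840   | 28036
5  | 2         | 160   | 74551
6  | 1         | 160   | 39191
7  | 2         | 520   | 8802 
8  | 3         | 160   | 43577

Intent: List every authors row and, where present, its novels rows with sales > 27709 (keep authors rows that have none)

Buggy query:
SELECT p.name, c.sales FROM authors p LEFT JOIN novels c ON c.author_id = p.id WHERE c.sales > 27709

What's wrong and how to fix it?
Bug: Filtering c.sales in WHERE discards the NULL rows produced by LEFT JOIN, turning it into an inner join

Fix: Move the right-table condition into the ON clause so unmatched parents are kept

Corrected query:
SELECT p.name, c.sales FROM authors p LEFT JOIN novels c ON c.author_id = p.id AND c.sales > 27709

Result:
name    | sales
--------+------
Le Guin | 28036
Le Guin | 39191
Le Guin | 71358
Asimov  | 28215
Asimov  | 74551
Borges  | 35391
Borges  | 43577
Tolkien | NULL 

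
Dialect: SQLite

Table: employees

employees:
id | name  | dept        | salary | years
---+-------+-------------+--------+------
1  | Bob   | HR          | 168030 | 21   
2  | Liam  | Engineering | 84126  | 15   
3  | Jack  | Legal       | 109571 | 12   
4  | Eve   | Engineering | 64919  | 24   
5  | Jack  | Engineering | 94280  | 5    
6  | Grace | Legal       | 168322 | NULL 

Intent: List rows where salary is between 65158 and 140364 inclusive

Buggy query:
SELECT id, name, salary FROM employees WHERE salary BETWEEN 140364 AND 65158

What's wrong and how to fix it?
Bug: BETWEEN expects the lower bound first; with 140364 AND 65158 the range is empty

Fix: Swap the bounds so the smaller value comes first

Corrected query:
SELECT id, name, salary FROM employees WHERE salary BETWEEN 65158 AND 140364

Result:
id | name | salary
---+------+-------
2  | Liam | 84126 
3  | Jack | 109571
5  | Jack | 94280 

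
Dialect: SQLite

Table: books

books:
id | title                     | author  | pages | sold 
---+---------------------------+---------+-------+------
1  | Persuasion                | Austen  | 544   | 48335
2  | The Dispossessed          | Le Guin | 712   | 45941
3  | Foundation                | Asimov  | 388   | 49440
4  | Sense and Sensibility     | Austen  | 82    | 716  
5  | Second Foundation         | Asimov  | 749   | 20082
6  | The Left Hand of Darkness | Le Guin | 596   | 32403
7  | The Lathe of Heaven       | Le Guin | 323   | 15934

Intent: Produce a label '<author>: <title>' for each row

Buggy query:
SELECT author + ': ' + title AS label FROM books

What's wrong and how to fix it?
Bug: '+' is numeric addition; on text columns SQLite converts them to 0 instead of concatenating

Fix: Use the || operator for string concatenation

Corrected query:
SELECT author || ': ' || title AS label FROM books

Result:
label                             
----------------------------------
Austen: Persuasion                
Le Guin: The Dispossessed         
Asimov: Foundation                
Austen: Sense and Sensibility     
Asimov: Second Foundation         
Le Guin: The Left Hand of Darkness
Le Guin: The Lathe of Heaven      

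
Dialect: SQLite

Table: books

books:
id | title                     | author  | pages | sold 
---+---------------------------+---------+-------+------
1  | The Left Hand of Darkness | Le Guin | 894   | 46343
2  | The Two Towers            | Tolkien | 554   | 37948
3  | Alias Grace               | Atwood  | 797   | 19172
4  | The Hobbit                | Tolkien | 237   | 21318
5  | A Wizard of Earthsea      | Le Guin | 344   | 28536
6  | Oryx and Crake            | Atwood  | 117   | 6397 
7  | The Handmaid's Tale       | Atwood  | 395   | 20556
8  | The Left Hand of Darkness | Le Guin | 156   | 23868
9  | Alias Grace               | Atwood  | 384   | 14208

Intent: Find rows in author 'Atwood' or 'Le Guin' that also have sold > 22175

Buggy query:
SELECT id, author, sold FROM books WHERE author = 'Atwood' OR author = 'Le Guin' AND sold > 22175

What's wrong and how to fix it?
Bug: Without parentheses, AND is evaluated before OR, so the sold filter only applies to the 'Le Guin' branch

Fix: Add parentheses around the OR so the AND applies to both alternatives

Corrected query:
SELECT id, author, sold FROM books WHERE (author = 'Atwood' OR author = 'Le Guin') AND sold > 22175

Result:
id | author  | sold 
---+---------+------
1  | Le Guin | 46343
5  | Le Guin | 28536
8  | Le Guin | 23868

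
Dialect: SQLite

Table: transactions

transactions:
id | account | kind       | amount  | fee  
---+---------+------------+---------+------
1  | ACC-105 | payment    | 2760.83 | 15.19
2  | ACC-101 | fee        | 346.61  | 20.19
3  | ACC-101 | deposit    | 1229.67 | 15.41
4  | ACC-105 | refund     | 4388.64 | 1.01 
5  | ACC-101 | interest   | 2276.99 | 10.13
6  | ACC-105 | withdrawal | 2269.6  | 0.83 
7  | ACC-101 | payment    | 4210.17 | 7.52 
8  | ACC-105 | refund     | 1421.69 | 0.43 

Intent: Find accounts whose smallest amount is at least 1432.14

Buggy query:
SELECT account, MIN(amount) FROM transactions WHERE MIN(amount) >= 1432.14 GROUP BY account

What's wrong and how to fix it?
Bug: MIN() in WHERE is a misuse of aggregate

Fix: Replace WHERE with HAVING after the GROUP BY

Corrected query:
SELECT account, MIN(amount) FROM transactions GROUP BY account HAVING MIN(amount) >= 1432.14

Result:
(no rows)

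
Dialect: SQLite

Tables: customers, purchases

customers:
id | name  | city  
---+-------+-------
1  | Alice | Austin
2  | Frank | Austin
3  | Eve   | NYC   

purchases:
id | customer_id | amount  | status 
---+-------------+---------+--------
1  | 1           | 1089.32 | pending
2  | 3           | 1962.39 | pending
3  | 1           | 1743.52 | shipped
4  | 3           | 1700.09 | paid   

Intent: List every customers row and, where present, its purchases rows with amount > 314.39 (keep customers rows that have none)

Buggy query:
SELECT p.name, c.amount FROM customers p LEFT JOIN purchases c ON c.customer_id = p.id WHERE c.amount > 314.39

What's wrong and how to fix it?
Bug: A WHERE condition on the right-hand table after LEFT JOIN drops unmatched parents

Fix: Put 'c.amount > 314.39' in the JOIN's ON clause instead of WHERE

Corrected query:
SELECT p.name, c.amount FROM customers p LEFT JOIN purchases c ON c.customer_id = p.id AND c.amount > 314.39

Result:
name  | amount 
------+--------
Alice | 1089.32
Alice | 1743.52
Frank | NULL   
Eve   | 1700.09
Eve   | 1962.39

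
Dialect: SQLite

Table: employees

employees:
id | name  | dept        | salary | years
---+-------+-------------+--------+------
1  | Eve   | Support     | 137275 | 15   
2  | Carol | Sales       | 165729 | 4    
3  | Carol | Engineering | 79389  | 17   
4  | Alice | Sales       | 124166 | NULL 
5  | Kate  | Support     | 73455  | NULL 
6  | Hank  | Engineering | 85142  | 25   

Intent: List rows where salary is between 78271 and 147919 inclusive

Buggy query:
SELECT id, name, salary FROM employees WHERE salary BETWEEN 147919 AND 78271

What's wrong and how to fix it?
Bug: BETWEEN expects the lower bound first; with 147919 AND 78271 the range is empty

Fix: Write BETWEEN 78271 AND 147919

Corrected query:
SELECT id, name, salary FROM employees WHERE salary BETWEEN 78271 AND 147919

Result:
id | name  | salary
---+-------+-------
1  | Eve   | 137275
3  | Carol | 79389 
4  | Alice | 124166
6  | Hank  | 85142 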